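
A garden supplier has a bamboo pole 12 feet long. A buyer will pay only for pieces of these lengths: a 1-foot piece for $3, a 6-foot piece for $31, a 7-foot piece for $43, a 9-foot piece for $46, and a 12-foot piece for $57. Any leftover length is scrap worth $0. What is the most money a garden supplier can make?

Consider every possible first cut. f[k] is the best of p[i]+f[k−i] over all sellable i≤k.
f[1] = 3
f[2] = 6  (first piece 1, then f[1]=3)
f[3] = 9  (first piece 1, then f[2]=6)
f[4] = 12  (first piece 1, then f[3]=9)
f[5] = 15  (first piece 1, then f[4]=12)
f[6] = max(3+15, 31+0) = 31
f[7] = max(3+31, 31+3, 43+0) = 43
f[8] = max(3+43, 31+6, 43+3) = 46
f[9] = max(3+46, 31+9, 43+6, 46+0) = 49
f[10] = max(3+49, 31+12, 43+9, 46+3) = 52
f[11] = max(3+52, 31+15, 43+12, 46+6) = 55
f[12] = max(3+55, 31+31, 43+15, 46+9, 57+0) = 62
One optimal cutting: 6 + 6 → $62.

62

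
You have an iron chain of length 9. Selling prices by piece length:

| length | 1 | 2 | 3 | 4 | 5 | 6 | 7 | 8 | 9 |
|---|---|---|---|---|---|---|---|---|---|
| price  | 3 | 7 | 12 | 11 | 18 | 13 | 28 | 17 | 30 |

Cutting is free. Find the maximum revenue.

Consider every possible first cut. r[k] is the best of p[i]+r[k−i] over all sellable i≤k.
r[1] = 3
r[2] = max(3+3, 7+0) = 7
r[3] = max(3+7, 7+3, 12+0) = 12
r[4] = max(3+12, 7+7, 12+3, 11+0) = 15
r[5] = max(3+15, 7+12, 12+7, 11+3, 18+0) = 19
r[6] = max(3+19, 7+15, 12+12, 11+7, 18+3, 13+0) = 24
r[7] = max(3+24, 7+19, 12+15, …, 13+3, 28+0) = 28
r[8] = max(3+28, 7+24, 12+19, …, 28+3, 17+0) = 31
r[9] = max(3+31, 7+28, 12+24, …, 17+3, 30+0) = 36
One optimal cutting: 3 + 3 + 3 → $12 + $12 + $12 = $36.

36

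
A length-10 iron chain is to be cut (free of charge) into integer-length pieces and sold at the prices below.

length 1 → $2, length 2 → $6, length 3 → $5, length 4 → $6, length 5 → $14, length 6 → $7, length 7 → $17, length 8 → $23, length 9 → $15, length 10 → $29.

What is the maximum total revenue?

Let R[k] be the best obtainable value from length k. For each k, try every first piece i and keep the best of price[i] + R[k−i].
R[1] = 2
R[2] = max(2+2, 6+0) = 6
R[3] = max(2+6, 6+2, 5+0) = 8
R[4] = max(2+8, 6+6, 5+2, 6+0) = 12
R[5] = max(2+12, 6+8, 5+6, 6+2, 14+0) = 14
R[6] = max(2+14, 6+12, 5+8, 6+6, 14+2, 7+0) = 18
R[7] = max(2+18, 6+14, 5+12, …, 7+2, 17+0) = 20
R[8] = max(2+20, 6+18, 5+14, …, 17+2, 23+0) = 24
R[9] = max(2+24, 6+20, 5+18, …, 23+2, 15+0) = 26
R[10] = max(2+26, 6+24, 5+20, …, 15+2, 29+0) = 30
One optimal cutting: 2 + 2 + 2 + 2 + 2 → $6 + $6 + $6 + $6 + $6 = $30.

30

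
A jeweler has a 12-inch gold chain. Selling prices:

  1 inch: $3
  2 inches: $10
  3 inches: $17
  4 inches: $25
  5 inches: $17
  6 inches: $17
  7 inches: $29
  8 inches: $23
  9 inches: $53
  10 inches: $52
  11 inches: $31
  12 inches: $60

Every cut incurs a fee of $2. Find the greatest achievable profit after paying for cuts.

Consider every possible first cut. v[k] is the best of p[i]+v[k−i] over all sellable i≤k, charging 2 whenever i<k.
v[1] = 3
v[2] = 10
v[3] = 17
v[4] = 25
v[5] = 26  (first piece 1, then v[4]=25)
v[6] = 33  (first piece 2, then v[4]=25)
v[7] = 40  (first piece 3, then v[4]=25)
v[8] = 48  (first piece 4, then v[4]=25)
v[9] = 53
v[10] = 56  (first piece 2, then v[8]=48)
v[11] = 63  (first piece 3, then v[8]=48)
v[12] = 71  (first piece 4, then v[8]=48)
One optimal plan: pieces 4 + 4 + 4 (2 cuts) → $75 − $4 = $71.

71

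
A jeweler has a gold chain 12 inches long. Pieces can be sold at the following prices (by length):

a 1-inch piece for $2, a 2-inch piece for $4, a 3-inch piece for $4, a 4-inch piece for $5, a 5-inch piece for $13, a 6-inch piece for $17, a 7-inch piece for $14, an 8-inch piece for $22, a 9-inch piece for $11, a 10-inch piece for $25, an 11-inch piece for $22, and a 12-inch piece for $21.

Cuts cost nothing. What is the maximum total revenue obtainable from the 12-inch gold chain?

Consider every possible first cut. r[k] is the best of p[i]+r[k−i] over all sellable i≤k.
r[1] = 2
r[2] = max(2+2, 4+0) = 4
r[3] = max(2+4, 4+2, 4+0) = 6
r[4] = max(2+6, 4+4, 4+2, 5+0) = 8
r[5] = max(2+8, 4+6, 4+4, 5+2, 13+0) = 13
r[6] = max(2+13, 4+8, 4+6, 5+4, 13+2, 17+0) = 17
r[7] = max(2+17, 4+13, 4+8, …, 17+2, 14+0) = 19
r[8] = max(2+19, 4+17, 4+13, …, 14+2, 22+0) = 22
r[9] = max(2+22, 4+19, 4+17, …, 22+2, 11+0) = 24
r[10] = max(2+24, 4+22, 4+19, …, 11+2, 25+0) = 26
r[11] = max(2+26, 4+24, 4+22, …, 25+2, 22+0) = 30
r[12] = max(2+30, 4+26, 4+24, …, 22+2, 21+0) = 34
One optimal cutting: 6 + 6 → $17 + $17 = $34.

34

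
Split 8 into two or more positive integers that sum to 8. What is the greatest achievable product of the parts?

18

Let g[k] be the best product for length k (with at least one cut). For each first piece i, the rest contributes max(k−i, g[k−i]).
g[2] = 1·max(1,0) = 1·1 = 1
g[3] = 1·max(2,1) = 1·2 = 2
g[4] = 2·max(2,1) = 2·2 = 4
g[5] = 2·max(3,2) = 2·3 = 6
g[6] = 3·max(3,2) = 3·3 = 9
g[7] = 2·max(5,6) = 2·6 = 12
g[8] = 2·max(6,9) = 2·9 = 18
One optimal split: 3 + 3 + 2; product 3·3·2 = 18.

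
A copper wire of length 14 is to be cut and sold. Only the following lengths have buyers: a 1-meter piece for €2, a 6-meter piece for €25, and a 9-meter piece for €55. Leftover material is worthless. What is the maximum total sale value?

Consider every possible first cut. f[k] is the best of p[i]+f[k−i] over all sellable i≤k.
f[1] = 2
f[2] = 4  (first piece 1, then f[1]=2)
f[3] = 6  (first piece 1, then f[2]=4)
f[4] = 8  (first piece 1, then f[3]=6)
f[5] = 10  (first piece 1, then f[4]=8)
f[6] = 25
f[7] = 27  (first piece 1, then f[6]=25)
f[8] = 29  (first piece 1, then f[7]=27)
f[9] = 55
f[10] = 57  (first piece 1, then f[9]=55)
f[11] = 59  (first piece 1, then f[10]=57)
f[12] = 61  (first piece 1, then f[11]=59)
f[13] = 63  (first piece 1, then f[12]=61)
f[14] = 65  (first piece 1, then f[13]=63)
One optimal cutting: 9 + 1 + 1 + 1 + 1 + 1 → €65.

65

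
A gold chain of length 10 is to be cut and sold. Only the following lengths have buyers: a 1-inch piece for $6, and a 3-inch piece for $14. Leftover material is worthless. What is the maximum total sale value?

60

Build best[k] bottom-up: best[k] = max over allowed piece i of (p[i] + best[k−i]).
best[1] = 6
best[2] = 12  (first piece 1, then best[1]=6)
best[3] = 18  (first piece 1, then best[2]=12)
best[4] = 24  (first piece 1, then best[3]=18)
best[5] = 30  (first piece 1, then best[4]=24)
best[6] = 36  (first piece 1, then best[5]=30)
best[7] = 42  (first piece 1, then best[6]=36)
best[8] = 48  (first piece 1, then best[7]=42)
best[9] = 54  (first piece 1, then best[8]=48)
best[10] = 60  (first piece 1, then best[9]=54)
One optimal cutting: 1 + 1 + 1 + 1 + 1 + 1 + 1 + 1 + 1 + 1 → $60.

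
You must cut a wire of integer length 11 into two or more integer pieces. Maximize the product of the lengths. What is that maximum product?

54

Fill m[k] for k=2..11: at each k try every first piece i and multiply by the better of (k−i) uncut or m[k−i].
Small cases: m[2]=1, m[3]=2.
m[4] = 2×max(2,1) = 2×2 = 4
m[5] = 2×max(3,2) = 2×3 = 6
m[6] = 3×max(3,2) = 3×3 = 9
m[7] = 2×max(5,6) = 2×6 = 12
m[8] = 2×max(6,9) = 2×9 = 18
m[9] = 3×max(6,9) = 3×9 = 27
m[10] = 2×max(8,18) = 2×18 = 36
m[11] = 2×max(9,27) = 2×27 = 54
One optimal split: 3 + 3 + 3 + 2; product 3×3×3×2 = 54.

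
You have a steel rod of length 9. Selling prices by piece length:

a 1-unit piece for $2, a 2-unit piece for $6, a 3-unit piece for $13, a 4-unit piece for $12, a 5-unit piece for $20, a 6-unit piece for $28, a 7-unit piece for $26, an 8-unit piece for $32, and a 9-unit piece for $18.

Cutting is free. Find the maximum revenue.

41

Consider every possible first cut. R[k] is the best of p[i]+R[k−i] over all sellable i≤k.
R[1] = 2
R[2] = 6
R[3] = 13
R[4] = 15  (first piece 1, then R[3]=13)
R[5] = 20
R[6] = 28
R[7] = 30  (first piece 1, then R[6]=28)
R[8] = 34  (first piece 2, then R[6]=28)
R[9] = 41  (first piece 3, then R[6]=28)
One optimal cutting: 6 + 3 → $28 + $13 = $41.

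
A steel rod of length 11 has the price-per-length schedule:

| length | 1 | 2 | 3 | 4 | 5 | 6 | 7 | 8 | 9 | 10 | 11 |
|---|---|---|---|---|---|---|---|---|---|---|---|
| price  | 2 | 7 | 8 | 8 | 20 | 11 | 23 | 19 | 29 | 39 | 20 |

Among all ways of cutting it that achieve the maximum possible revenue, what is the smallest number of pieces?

3

Let r[k] be the best obtainable value from length k. For each k, try every first piece i and keep the best of price[i] + r[k−i].
r[1] = 2
r[2] = 7
r[3] = 9  (first piece 1, then r[2]=7)
r[4] = 14  (first piece 2, then r[2]=7)
r[5] = 20
r[6] = 22  (first piece 1, then r[5]=20)
r[7] = 27  (first piece 2, then r[5]=20)
r[8] = 29  (first piece 1, then r[7]=27)
r[9] = 34  (first piece 2, then r[7]=27)
r[10] = 40  (first piece 5, then r[5]=20)
r[11] = 42  (first piece 1, then r[10]=40)
Maximum revenue is $42.
Now minimize piece count subject to staying optimal: for each k, pieces[k] = 1 + min over i with p[i]+r[k−i]=r[k] of pieces[k−i].
pieces[8] = 3
pieces[9] = 3
pieces[10] = 2
pieces[11] = 3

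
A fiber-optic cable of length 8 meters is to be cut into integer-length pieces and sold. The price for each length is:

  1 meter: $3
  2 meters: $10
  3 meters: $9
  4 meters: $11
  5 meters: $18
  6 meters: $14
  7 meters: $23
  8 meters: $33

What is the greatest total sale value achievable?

Consider every possible first cut. v[k] is the best of p[i]+v[k−i] over all sellable i≤k.
v[1] = 3
v[2] = 10
v[3] = 13  (first piece 1, then v[2]=10)
v[4] = 20  (first piece 2, then v[2]=10)
v[5] = 23  (first piece 1, then v[4]=20)
v[6] = 30  (first piece 2, then v[4]=20)
v[7] = 33  (first piece 1, then v[6]=30)
v[8] = 40  (first piece 2, then v[6]=30)
One optimal cutting: 2 + 2 + 2 + 2 → $10 + $10 + $10 + $10 = $40.

40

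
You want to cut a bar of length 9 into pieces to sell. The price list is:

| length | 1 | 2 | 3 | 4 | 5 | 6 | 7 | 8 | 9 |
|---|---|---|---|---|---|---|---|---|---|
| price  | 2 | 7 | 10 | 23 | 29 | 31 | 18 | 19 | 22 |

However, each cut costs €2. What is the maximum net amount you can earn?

Build v[k] bottom-up: v[k] = max over allowed piece i of (p[i] + v[k−i]) − 2 per cut.
v[1] = 2
v[2] = max(2+2-2, 7+0) = 7
v[3] = max(2+7-2, 7+2-2, 10+0) = 10
v[4] = max(2+10-2, 7+7-2, 10+2-2, 23+0) = 23
v[5] = max(2+23-2, 7+10-2, 10+7-2, 23+2-2, 29+0) = 29
v[6] = max(2+29-2, 7+23-2, 10+10-2, 23+7-2, 29+2-2, 31+0) = 31
v[7] = max(2+31-2, 7+29-2, 10+23-2, …, 31+2-2, 18+0) = 34
v[8] = max(2+34-2, 7+31-2, 10+29-2, …, 18+2-2, 19+0) = 44
v[9] = max(2+44-2, 7+34-2, 10+31-2, …, 19+2-2, 22+0) = 50
One optimal plan: pieces 5 + 4 (1 cut) → €52 − €2 = €50.

50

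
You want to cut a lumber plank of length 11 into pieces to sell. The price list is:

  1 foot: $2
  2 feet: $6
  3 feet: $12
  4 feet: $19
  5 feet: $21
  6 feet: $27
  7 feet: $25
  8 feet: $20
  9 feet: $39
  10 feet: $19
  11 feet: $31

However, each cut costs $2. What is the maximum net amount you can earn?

46

Consider every possible first cut. v[k] is the best of p[i]+v[k−i] over all sellable i≤k, charging 2 whenever i<k.
v[1] = 2
v[2] = max(2+2-2, 6+0) = 6
v[3] = max(2+6-2, 6+2-2, 12+0) = 12
v[4] = max(2+12-2, 6+6-2, 12+2-2, 19+0) = 19
v[5] = max(2+19-2, 6+12-2, 12+6-2, 19+2-2, 21+0) = 21
v[6] = max(2+21-2, 6+19-2, 12+12-2, 19+6-2, 21+2-2, 27+0) = 27
v[7] = max(2+27-2, 6+21-2, 12+19-2, …, 27+2-2, 25+0) = 29
v[8] = max(2+29-2, 6+27-2, 12+21-2, …, 25+2-2, 20+0) = 36
v[9] = max(2+36-2, 6+29-2, 12+27-2, …, 20+2-2, 39+0) = 39
v[10] = max(2+39-2, 6+36-2, 12+29-2, …, 39+2-2, 19+0) = 44
v[11] = max(2+44-2, 6+39-2, 12+36-2, …, 19+2-2, 31+0) = 46
One optimal plan: pieces 4 + 4 + 3 (2 cuts) → $50 − $4 = $46.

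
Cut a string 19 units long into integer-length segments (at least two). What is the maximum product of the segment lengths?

Let m[k] be the best product for length k (with at least one cut). For each first piece i, the rest contributes max(k−i, m[k−i]).
Small cases: m[2]=1, m[3]=2, m[4]=4, m[5]=6, m[6]=9, m[7]=12, m[8]=18, m[9]=27, m[10]=36, m[11]=54, m[12]=81, m[13]=108, m[14]=162.
m[15] = 3×max(12,81) = 3×81 = 243
m[16] = 2×max(14,162) = 2×162 = 324
m[17] = 2×max(15,243) = 2×243 = 486
m[18] = 3×max(15,243) = 3×243 = 729
m[19] = 2×max(17,486) = 2×486 = 972
One optimal split: 3 + 3 + 3 + 3 + 3 + 2 + 2; product 3×3×3×3×3×2×2 = 972.

972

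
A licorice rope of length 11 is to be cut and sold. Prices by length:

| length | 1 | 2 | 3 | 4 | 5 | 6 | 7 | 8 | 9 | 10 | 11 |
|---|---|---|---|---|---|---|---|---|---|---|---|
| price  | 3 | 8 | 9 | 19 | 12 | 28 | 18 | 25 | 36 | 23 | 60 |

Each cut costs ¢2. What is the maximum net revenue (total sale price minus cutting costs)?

Build v[k] bottom-up: v[k] = max over allowed piece i of (p[i] + v[k−i]) − 2 per cut.
v[1] = 3
v[2] = 8
v[3] = 9  (first piece 1, then v[2]=8)
v[4] = 19
v[5] = 20  (first piece 1, then v[4]=19)
v[6] = 28
v[7] = 29  (first piece 1, then v[6]=28)
v[8] = 36  (first piece 4, then v[4]=19)
v[9] = 37  (first piece 1, then v[8]=36)
v[10] = 45  (first piece 4, then v[6]=28)
v[11] = 60
Best is to make no cuts and sell whole for ¢60.

60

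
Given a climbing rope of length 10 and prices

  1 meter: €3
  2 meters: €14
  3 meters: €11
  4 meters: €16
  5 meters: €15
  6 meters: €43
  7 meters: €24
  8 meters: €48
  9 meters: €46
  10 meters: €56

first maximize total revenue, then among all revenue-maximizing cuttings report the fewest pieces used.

Build r[k] bottom-up: r[k] = max over allowed piece i of (p[i] + r[k−i]).
r[1] = 3
r[2] = max(3+3, 14+0) = 14
r[3] = max(3+14, 14+3, 11+0) = 17
r[4] = max(3+17, 14+14, 11+3, 16+0) = 28
r[5] = max(3+28, 14+17, 11+14, 16+3, 15+0) = 31
r[6] = max(3+31, 14+28, 11+17, 16+14, 15+3, 43+0) = 43
r[7] = max(3+43, 14+31, 11+28, …, 43+3, 24+0) = 46
r[8] = max(3+46, 14+43, 11+31, …, 24+3, 48+0) = 57
r[9] = max(3+57, 14+46, 11+43, …, 48+3, 46+0) = 60
r[10] = max(3+60, 14+57, 11+46, …, 46+3, 56+0) = 71
Maximum revenue is €71.
Now minimize piece count subject to staying optimal: for each k, pieces[k] = 1 + min over i with p[i]+r[k−i]=r[k] of pieces[k−i].
pieces[7] = 2
pieces[8] = 2
pieces[9] = 3
pieces[10] = 3

3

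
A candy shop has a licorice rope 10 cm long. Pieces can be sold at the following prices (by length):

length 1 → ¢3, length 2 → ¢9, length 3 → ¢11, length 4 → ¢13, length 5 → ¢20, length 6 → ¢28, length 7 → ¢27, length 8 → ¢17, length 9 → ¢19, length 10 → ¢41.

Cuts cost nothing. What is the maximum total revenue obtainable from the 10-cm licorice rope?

46

Let best[k] be the best obtainable value from length k. For each k, try every first piece i and keep the best of price[i] + best[k−i].
best[1] = 3
best[2] = 9
best[3] = 12  (first piece 1, then best[2]=9)
best[4] = 18  (first piece 2, then best[2]=9)
best[5] = 21  (first piece 1, then best[4]=18)
best[6] = 28
best[7] = 31  (first piece 1, then best[6]=28)
best[8] = 37  (first piece 2, then best[6]=28)
best[9] = 40  (first piece 1, then best[8]=37)
best[10] = 46  (first piece 2, then best[8]=37)
One optimal cutting: 6 + 2 + 2 → ¢28 + ¢9 + ¢9 = ¢46.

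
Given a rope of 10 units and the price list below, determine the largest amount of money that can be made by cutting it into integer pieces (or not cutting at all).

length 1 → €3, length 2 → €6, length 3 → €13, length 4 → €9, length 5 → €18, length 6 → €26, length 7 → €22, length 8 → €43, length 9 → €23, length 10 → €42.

49

Build v[k] bottom-up: v[k] = max over allowed piece i of (p[i] + v[k−i]).
v[1] = 3
v[2] = max(3+3, 6+0) = 6
v[3] = max(3+6, 6+3, 13+0) = 13
v[4] = max(3+13, 6+6, 13+3, 9+0) = 16
v[5] = max(3+16, 6+13, 13+6, 9+3, 18+0) = 19
v[6] = max(3+19, 6+16, 13+13, 9+6, 18+3, 26+0) = 26
v[7] = max(3+26, 6+19, 13+16, …, 26+3, 22+0) = 29
v[8] = max(3+29, 6+26, 13+19, …, 22+3, 43+0) = 43
v[9] = max(3+43, 6+29, 13+26, …, 43+3, 23+0) = 46
v[10] = max(3+46, 6+43, 13+29, …, 23+3, 42+0) = 49
One optimal cutting: 8 + 1 + 1 → €43 + €3 + €3 = €49.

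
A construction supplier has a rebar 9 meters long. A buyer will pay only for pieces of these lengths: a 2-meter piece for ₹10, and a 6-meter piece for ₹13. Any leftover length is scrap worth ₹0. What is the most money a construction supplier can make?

40

Let best[k] be the best obtainable value from length k. For each k, try every first piece i and keep the best of price[i] + best[k−i].
best[1] = 0
best[2] = 10
best[3] = 10
best[4] = 20  (first piece 2, then best[2]=10)
best[5] = 20
best[6] = 30  (first piece 2, then best[4]=20)
best[7] = 30
best[8] = 40  (first piece 2, then best[6]=30)
best[9] = 40
One optimal cutting: pieces 2 + 2 + 2 + 2 with 1 meter of scrap → ₹40.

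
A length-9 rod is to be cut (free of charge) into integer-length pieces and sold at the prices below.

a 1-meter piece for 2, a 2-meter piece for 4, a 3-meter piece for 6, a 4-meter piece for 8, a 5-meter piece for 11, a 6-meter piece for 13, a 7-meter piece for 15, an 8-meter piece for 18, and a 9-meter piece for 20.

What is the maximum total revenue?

Build r[k] bottom-up: r[k] = max over allowed piece i of (p[i] + r[k−i]).
r[1] = 2
r[2] = max(2+2, 4+0) = 4
r[3] = max(2+4, 4+2, 6+0) = 6
r[4] = max(2+6, 4+4, 6+2, 8+0) = 8
r[5] = max(2+8, 4+6, 6+4, 8+2, 11+0) = 11
r[6] = max(2+11, 4+8, 6+6, 8+4, 11+2, 13+0) = 13
r[7] = max(2+13, 4+11, 6+8, …, 13+2, 15+0) = 15
r[8] = max(2+15, 4+13, 6+11, …, 15+2, 18+0) = 18
r[9] = max(2+18, 4+15, 6+13, …, 18+2, 20+0) = 20
One optimal cutting: 8 + 1 → 18 + 2 = 20.

20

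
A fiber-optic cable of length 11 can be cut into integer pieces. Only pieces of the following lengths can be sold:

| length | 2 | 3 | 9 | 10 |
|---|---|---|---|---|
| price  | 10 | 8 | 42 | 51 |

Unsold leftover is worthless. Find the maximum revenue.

Let best[k] be the best obtainable value from length k. For each k, try every first piece i and keep the best of price[i] + best[k−i].
best[1] = 0
best[2] = 10
best[3] = 10
best[4] = 20  (first piece 2, then best[2]=10)
best[5] = 20
best[6] = 30  (first piece 2, then best[4]=20)
best[7] = 30
best[8] = 40  (first piece 2, then best[6]=30)
best[9] = 42
best[10] = 51
best[11] = 52  (first piece 2, then best[9]=42)
One optimal cutting: 9 + 2 → $52.

52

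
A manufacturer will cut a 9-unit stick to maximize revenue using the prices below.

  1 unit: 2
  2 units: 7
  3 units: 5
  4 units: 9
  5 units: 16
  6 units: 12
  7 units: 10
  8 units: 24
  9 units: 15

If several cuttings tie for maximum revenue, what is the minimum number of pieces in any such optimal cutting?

Build r[k] bottom-up: r[k] = max over allowed piece i of (p[i] + r[k−i]).
r[1] = 2
r[2] = max(2+2, 7+0) = 7
r[3] = max(2+7, 7+2, 5+0) = 9
r[4] = max(2+9, 7+7, 5+2, 9+0) = 14
r[5] = max(2+14, 7+9, 5+7, 9+2, 16+0) = 16
r[6] = max(2+16, 7+14, 5+9, 9+7, 16+2, 12+0) = 21
r[7] = max(2+21, 7+16, 5+14, …, 12+2, 10+0) = 23
r[8] = max(2+23, 7+21, 5+16, …, 10+2, 24+0) = 28
r[9] = max(2+28, 7+23, 5+21, …, 24+2, 15+0) = 30
Maximum revenue is 30.
Now minimize piece count subject to staying optimal: for each k, pieces[k] = 1 + min over i with p[i]+r[k−i]=r[k] of pieces[k−i].
pieces[6] = 3
pieces[7] = 2
pieces[8] = 4
pieces[9] = 3

3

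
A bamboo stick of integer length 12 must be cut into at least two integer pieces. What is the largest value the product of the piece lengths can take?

81

Fill g[k] for k=2..12: at each k try every first piece i and multiply by the better of (k−i) uncut or g[k−i].
Small cases: g[2]=1, g[3]=2, g[4]=4.
g[5] = 2×max(3,2) = 2×3 = 6
g[6] = 3×max(3,2) = 3×3 = 9
g[7] = 2×max(5,6) = 2×6 = 12
g[8] = 2×max(6,9) = 2×9 = 18
g[9] = 3×max(6,9) = 3×9 = 27
g[10] = 2×max(8,18) = 2×18 = 36
g[11] = 2×max(9,27) = 2×27 = 54
g[12] = 3×max(9,27) = 3×27 = 81
One optimal split: 3 + 3 + 3 + 3; product 3×3×3×3 = 81.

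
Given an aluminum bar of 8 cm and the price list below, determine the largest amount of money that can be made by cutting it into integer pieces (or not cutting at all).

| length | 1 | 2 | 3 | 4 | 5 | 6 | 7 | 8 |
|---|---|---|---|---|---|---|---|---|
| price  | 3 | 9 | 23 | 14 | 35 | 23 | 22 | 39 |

Let v[k] be the best obtainable value from length k. For each k, try every first piece i and keep the best of price[i] + v[k−i].
v[1] = 3
v[2] = max(3+3, 9+0) = 9
v[3] = max(3+9, 9+3, 23+0) = 23
v[4] = max(3+23, 9+9, 23+3, 14+0) = 26
v[5] = max(3+26, 9+23, 23+9, 14+3, 35+0) = 35
v[6] = max(3+35, 9+26, 23+23, 14+9, 35+3, 23+0) = 46
v[7] = max(3+46, 9+35, 23+26, …, 23+3, 22+0) = 49
v[8] = max(3+49, 9+46, 23+35, …, 22+3, 39+0) = 58
One optimal cutting: 5 + 3 → $35 + $23 = $58.

58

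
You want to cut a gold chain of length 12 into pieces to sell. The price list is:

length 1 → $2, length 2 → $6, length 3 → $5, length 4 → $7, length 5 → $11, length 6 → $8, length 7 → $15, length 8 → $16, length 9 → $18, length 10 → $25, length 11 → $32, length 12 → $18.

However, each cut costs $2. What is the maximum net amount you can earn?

32

Build net[k] bottom-up: net[k] = max over allowed piece i of (p[i] + net[k−i]) − 2 per cut.
net[1] = 2
net[2] = max(2+2-2, 6+0) = 6
net[3] = max(2+6-2, 6+2-2, 5+0) = 6
net[4] = max(2+6-2, 6+6-2, 5+2-2, 7+0) = 10
net[5] = max(2+10-2, 6+6-2, 5+6-2, 7+2-2, 11+0) = 11
net[6] = max(2+11-2, 6+10-2, 5+6-2, 7+6-2, 11+2-2, 8+0) = 14
net[7] = max(2+14-2, 6+11-2, 5+10-2, …, 8+2-2, 15+0) = 15
net[8] = max(2+15-2, 6+14-2, 5+11-2, …, 15+2-2, 16+0) = 18
net[9] = max(2+18-2, 6+15-2, 5+14-2, …, 16+2-2, 18+0) = 19
net[10] = max(2+19-2, 6+18-2, 5+15-2, …, 18+2-2, 25+0) = 25
net[11] = max(2+25-2, 6+19-2, 5+18-2, …, 25+2-2, 32+0) = 32
net[12] = max(2+32-2, 6+25-2, 5+19-2, …, 32+2-2, 18+0) = 32
One optimal plan: pieces 11 + 1 (1 cut) → $34 − $2 = $32.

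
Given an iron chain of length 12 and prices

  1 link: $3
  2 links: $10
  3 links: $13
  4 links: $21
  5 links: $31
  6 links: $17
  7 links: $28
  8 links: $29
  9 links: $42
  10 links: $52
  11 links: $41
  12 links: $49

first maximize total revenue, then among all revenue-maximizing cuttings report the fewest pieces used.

Build r[k] bottom-up: r[k] = max over allowed piece i of (p[i] + r[k−i]).
r[1] = 3
r[2] = max(3+3, 10+0) = 10
r[3] = max(3+10, 10+3, 13+0) = 13
r[4] = max(3+13, 10+10, 13+3, 21+0) = 21
r[5] = max(3+21, 10+13, 13+10, 21+3, 31+0) = 31
r[6] = max(3+31, 10+21, 13+13, 21+10, 31+3, 17+0) = 34
r[7] = max(3+34, 10+31, 13+21, …, 17+3, 28+0) = 41
r[8] = max(3+41, 10+34, 13+31, …, 28+3, 29+0) = 44
r[9] = max(3+44, 10+41, 13+34, …, 29+3, 42+0) = 52
r[10] = max(3+52, 10+44, 13+41, …, 42+3, 52+0) = 62
r[11] = max(3+62, 10+52, 13+44, …, 52+3, 41+0) = 65
r[12] = max(3+65, 10+62, 13+52, …, 41+3, 49+0) = 72
Maximum revenue is $72.
Now minimize piece count subject to staying optimal: for each k, pieces[k] = 1 + min over i with p[i]+r[k−i]=r[k] of pieces[k−i].
pieces[9] = 2
pieces[10] = 2
pieces[11] = 3
pieces[12] = 3

3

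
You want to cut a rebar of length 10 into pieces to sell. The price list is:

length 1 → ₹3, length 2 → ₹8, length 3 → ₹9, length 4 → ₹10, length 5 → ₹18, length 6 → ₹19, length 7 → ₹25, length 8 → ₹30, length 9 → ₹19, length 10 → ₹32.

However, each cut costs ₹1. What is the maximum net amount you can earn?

37

Let r[k] be the best obtainable value from length k. For each k, try every first piece i and keep the best of price[i] + r[k−i] minus the 1 cut fee when i<k.
r[1] = 3
r[2] = max(3+3-1, 8+0) = 8
r[3] = max(3+8-1, 8+3-1, 9+0) = 10
r[4] = max(3+10-1, 8+8-1, 9+3-1, 10+0) = 15
r[5] = max(3+15-1, 8+10-1, 9+8-1, 10+3-1, 18+0) = 18
r[6] = max(3+18-1, 8+15-1, 9+10-1, 10+8-1, 18+3-1, 19+0) = 22
r[7] = max(3+22-1, 8+18-1, 9+15-1, …, 19+3-1, 25+0) = 25
r[8] = max(3+25-1, 8+22-1, 9+18-1, …, 25+3-1, 30+0) = 30
r[9] = max(3+30-1, 8+25-1, 9+22-1, …, 30+3-1, 19+0) = 32
r[10] = max(3+32-1, 8+30-1, 9+25-1, …, 19+3-1, 32+0) = 37
One optimal plan: pieces 8 + 2 (1 cut) → ₹38 − ₹1 = ₹37.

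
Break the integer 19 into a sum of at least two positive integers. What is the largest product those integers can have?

Fill g[k] for k=2..19: at each k try every first piece i and multiply by the better of (k−i) uncut or g[k−i].
g[2] = 1*max(1,0) = 1*1 = 1
g[3] = 1*max(2,1) = 1*2 = 2
g[4] = 2*max(2,1) = 2*2 = 4
g[5] = 2*max(3,2) = 2*3 = 6
g[6] = 3*max(3,2) = 3*3 = 9
g[7] = 2*max(5,6) = 2*6 = 12
g[8] = 2*max(6,9) = 2*9 = 18
g[9] = 3*max(6,9) = 3*9 = 27
g[10] = 2*max(8,18) = 2*18 = 36
g[11] = 2*max(9,27) = 2*27 = 54
g[12] = 3*max(9,27) = 3*27 = 81
g[13] = 2*max(11,54) = 2*54 = 108
g[14] = 2*max(12,81) = 2*81 = 162
g[15] = 3*max(12,81) = 3*81 = 243
g[16] = 2*max(14,162) = 2*162 = 324
g[17] = 2*max(15,243) = 2*243 = 486
g[18] = 3*max(15,243) = 3*243 = 729
g[19] = 2*max(17,486) = 2*486 = 972
One optimal split: 3 + 3 + 3 + 3 + 3 + 2 + 2; product 3*3*3*3*3*2*2 = 972.

972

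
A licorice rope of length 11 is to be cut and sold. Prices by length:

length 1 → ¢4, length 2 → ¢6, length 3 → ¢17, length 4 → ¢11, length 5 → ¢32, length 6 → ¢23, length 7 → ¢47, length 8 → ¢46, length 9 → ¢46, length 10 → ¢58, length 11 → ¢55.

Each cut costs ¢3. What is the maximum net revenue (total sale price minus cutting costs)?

62

Let net[k] be the best obtainable value from length k. For each k, try every first piece i and keep the best of price[i] + net[k−i] minus the 3 cut fee when i<k.
net[1] = 4
net[2] = 6
net[3] = 17
net[4] = 18  (first piece 1, then net[3]=17)
net[5] = 32
net[6] = 33  (first piece 1, then net[5]=32)
net[7] = 47
net[8] = 48  (first piece 1, then net[7]=47)
net[9] = 50  (first piece 2, then net[7]=47)
net[10] = 61  (first piece 3, then net[7]=47)
net[11] = 62  (first piece 1, then net[10]=61)
One optimal plan: pieces 7 + 3 + 1 (2 cuts) → ¢68 − ¢6 = ¢62.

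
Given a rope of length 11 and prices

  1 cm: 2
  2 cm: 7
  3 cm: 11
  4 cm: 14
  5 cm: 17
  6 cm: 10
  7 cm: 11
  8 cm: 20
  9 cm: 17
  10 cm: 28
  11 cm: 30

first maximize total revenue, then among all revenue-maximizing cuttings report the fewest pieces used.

Consider every possible first cut. r[k] is the best of p[i]+r[k−i] over all sellable i≤k.
r[1] = 2
r[2] = max(2+2, 7+0) = 7
r[3] = max(2+7, 7+2, 11+0) = 11
r[4] = max(2+11, 7+7, 11+2, 14+0) = 14
r[5] = max(2+14, 7+11, 11+7, 14+2, 17+0) = 18
r[6] = max(2+18, 7+14, 11+11, 14+7, 17+2, 10+0) = 22
r[7] = max(2+22, 7+18, 11+14, …, 10+2, 11+0) = 25
r[8] = max(2+25, 7+22, 11+18, …, 11+2, 20+0) = 29
r[9] = max(2+29, 7+25, 11+22, …, 20+2, 17+0) = 33
r[10] = max(2+33, 7+29, 11+25, …, 17+2, 28+0) = 36
r[11] = max(2+36, 7+33, 11+29, …, 28+2, 30+0) = 40
Maximum revenue is 40.
Now minimize piece count subject to staying optimal: for each k, pieces[k] = 1 + min over i with p[i]+r[k−i]=r[k] of pieces[k−i].
pieces[8] = 3
pieces[9] = 3
pieces[10] = 3
pieces[11] = 4

4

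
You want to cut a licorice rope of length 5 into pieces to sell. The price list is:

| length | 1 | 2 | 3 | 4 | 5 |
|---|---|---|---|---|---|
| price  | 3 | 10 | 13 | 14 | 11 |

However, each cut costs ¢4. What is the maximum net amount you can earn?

19

Let v[k] be the best obtainable value from length k. For each k, try every first piece i and keep the best of price[i] + v[k−i] minus the 4 cut fee when i<k.
v[1] = 3
v[2] = max(3+3-4, 10+0) = 10
v[3] = max(3+10-4, 10+3-4, 13+0) = 13
v[4] = max(3+13-4, 10+10-4, 13+3-4, 14+0) = 16
v[5] = max(3+16-4, 10+13-4, 13+10-4, 14+3-4, 11+0) = 19
One optimal plan: pieces 3 + 2 (1 cut) → ¢23 − ¢4 = ¢19.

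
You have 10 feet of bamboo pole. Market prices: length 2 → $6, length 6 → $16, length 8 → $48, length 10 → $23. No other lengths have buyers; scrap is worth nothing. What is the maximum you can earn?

54

Consider every possible first cut. r[k] is the best of p[i]+r[k−i] over all sellable i≤k.
r[1] = 0
r[2] = 6
r[3] = 6
r[4] = 12  (first piece 2, then r[2]=6)
r[5] = 12
r[6] = max(6+12, 16+0) = 18
r[7] = max(6+12, 16+0) = 18
r[8] = max(6+18, 16+6, 48+0) = 48
r[9] = max(6+18, 16+6, 48+0) = 48
r[10] = max(6+48, 16+12, 48+6, 23+0) = 54
One optimal cutting: 8 + 2 → $54.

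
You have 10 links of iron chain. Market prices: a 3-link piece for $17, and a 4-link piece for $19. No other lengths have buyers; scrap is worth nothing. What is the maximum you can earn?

53

Build r[k] bottom-up: r[k] = max over allowed piece i of (p[i] + r[k−i]).
r[1] = 0
r[2] = 0
r[3] = 17
r[4] = 19
r[5] = 19
r[6] = 34  (first piece 3, then r[3]=17)
r[7] = 36  (first piece 3, then r[4]=19)
r[8] = 38  (first piece 4, then r[4]=19)
r[9] = 51  (first piece 3, then r[6]=34)
r[10] = 53  (first piece 3, then r[7]=36)
One optimal cutting: 4 + 3 + 3 → $53.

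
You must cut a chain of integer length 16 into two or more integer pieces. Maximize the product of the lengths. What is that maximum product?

324

Fill f[k] for k=2..16: at each k try every first piece i and multiply by the better of (k−i) uncut or f[k−i].
Small cases: f[2]=1, f[3]=2, f[4]=4, f[5]=6, f[6]=9, f[7]=12, f[8]=18.
f[9] = 3×max(6,9) = 3×9 = 27
f[10] = 2×max(8,18) = 2×18 = 36
f[11] = 2×max(9,27) = 2×27 = 54
f[12] = 3×max(9,27) = 3×27 = 81
f[13] = 2×max(11,54) = 2×54 = 108
f[14] = 2×max(12,81) = 2×81 = 162
f[15] = 3×max(12,81) = 3×81 = 243
f[16] = 2×max(14,162) = 2×162 = 324
One optimal split: 3 + 3 + 3 + 3 + 2 + 2; product 3×3×3×3×2×2 = 324.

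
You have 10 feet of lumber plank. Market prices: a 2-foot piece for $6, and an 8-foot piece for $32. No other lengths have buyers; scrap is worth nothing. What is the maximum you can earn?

Build r[k] bottom-up: r[k] = max over allowed piece i of (p[i] + r[k−i]).
r[1] = 0
r[2] = 6
r[3] = 6
r[4] = 12  (first piece 2, then r[2]=6)
r[5] = 12
r[6] = 18  (first piece 2, then r[4]=12)
r[7] = 18
r[8] = max(6+18, 32+0) = 32
r[9] = max(6+18, 32+0) = 32
r[10] = max(6+32, 32+6) = 38
One optimal cutting: 8 + 2 → $38.

38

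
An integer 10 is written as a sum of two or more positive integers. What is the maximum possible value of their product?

Fill m[k] for k=2..10: at each k try every first piece i and multiply by the better of (k−i) uncut or m[k−i].
m[2] = 1*max(1,0) = 1*1 = 1
m[3] = 1*max(2,1) = 1*2 = 2
m[4] = 2*max(2,1) = 2*2 = 4
m[5] = 2*max(3,2) = 2*3 = 6
m[6] = 3*max(3,2) = 3*3 = 9
m[7] = 2*max(5,6) = 2*6 = 12
m[8] = 2*max(6,9) = 2*9 = 18
m[9] = 3*max(6,9) = 3*9 = 27
m[10] = 2*max(8,18) = 2*18 = 36
One optimal split: 3 + 3 + 2 + 2; product 3*3*2*2 = 36.

36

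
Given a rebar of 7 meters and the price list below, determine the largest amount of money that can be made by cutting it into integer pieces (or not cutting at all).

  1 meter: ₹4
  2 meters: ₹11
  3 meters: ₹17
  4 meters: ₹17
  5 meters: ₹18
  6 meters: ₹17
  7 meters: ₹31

39

Build r[k] bottom-up: r[k] = max over allowed piece i of (p[i] + r[k−i]).
r[1] = 4
r[2] = max(4+4, 11+0) = 11
r[3] = max(4+11, 11+4, 17+0) = 17
r[4] = max(4+17, 11+11, 17+4, 17+0) = 22
r[5] = max(4+22, 11+17, 17+11, 17+4, 18+0) = 28
r[6] = max(4+28, 11+22, 17+17, 17+11, 18+4, 17+0) = 34
r[7] = max(4+34, 11+28, 17+22, …, 17+4, 31+0) = 39
One optimal cutting: 3 + 2 + 2 → ₹17 + ₹11 + ₹11 = ₹39.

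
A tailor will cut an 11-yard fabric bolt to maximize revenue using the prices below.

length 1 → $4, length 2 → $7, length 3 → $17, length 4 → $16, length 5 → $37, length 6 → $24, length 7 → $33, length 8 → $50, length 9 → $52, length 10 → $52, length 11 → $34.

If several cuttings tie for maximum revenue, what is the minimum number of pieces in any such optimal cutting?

3

Consider every possible first cut. r[k] is the best of p[i]+r[k−i] over all sellable i≤k.
r[1] = 4
r[2] = 8  (first piece 1, then r[1]=4)
r[3] = 17
r[4] = 21  (first piece 1, then r[3]=17)
r[5] = 37
r[6] = 41  (first piece 1, then r[5]=37)
r[7] = 45  (first piece 1, then r[6]=41)
r[8] = 54  (first piece 3, then r[5]=37)
r[9] = 58  (first piece 1, then r[8]=54)
r[10] = 74  (first piece 5, then r[5]=37)
r[11] = 78  (first piece 1, then r[10]=74)
Maximum revenue is $78.
Now minimize piece count subject to staying optimal: for each k, pieces[k] = 1 + min over i with p[i]+r[k−i]=r[k] of pieces[k−i].
pieces[8] = 2
pieces[9] = 3
pieces[10] = 2
pieces[11] = 3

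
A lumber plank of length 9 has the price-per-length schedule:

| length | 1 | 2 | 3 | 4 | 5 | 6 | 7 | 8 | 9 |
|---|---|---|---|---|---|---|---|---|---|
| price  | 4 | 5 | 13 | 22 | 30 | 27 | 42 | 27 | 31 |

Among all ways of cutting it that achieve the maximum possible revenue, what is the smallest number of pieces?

Consider every possible first cut. r[k] is the best of p[i]+r[k−i] over all sellable i≤k.
r[1] = 4
r[2] = max(4+4, 5+0) = 8
r[3] = max(4+8, 5+4, 13+0) = 13
r[4] = max(4+13, 5+8, 13+4, 22+0) = 22
r[5] = max(4+22, 5+13, 13+8, 22+4, 30+0) = 30
r[6] = max(4+30, 5+22, 13+13, 22+8, 30+4, 27+0) = 34
r[7] = max(4+34, 5+30, 13+22, …, 27+4, 42+0) = 42
r[8] = max(4+42, 5+34, 13+30, …, 42+4, 27+0) = 46
r[9] = max(4+46, 5+42, 13+34, …, 27+4, 31+0) = 52
Maximum revenue is $52.
Now minimize piece count subject to staying optimal: for each k, pieces[k] = 1 + min over i with p[i]+r[k−i]=r[k] of pieces[k−i].
pieces[6] = 2
pieces[7] = 1
pieces[8] = 2
pieces[9] = 2

2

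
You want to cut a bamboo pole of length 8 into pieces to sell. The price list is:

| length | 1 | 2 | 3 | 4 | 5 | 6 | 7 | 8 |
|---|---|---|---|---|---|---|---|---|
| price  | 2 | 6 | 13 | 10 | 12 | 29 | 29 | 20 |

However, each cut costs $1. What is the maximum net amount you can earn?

Build r[k] bottom-up: r[k] = max over allowed piece i of (p[i] + r[k−i]) − 1 per cut.
r[1] = 2
r[2] = 6
r[3] = 13
r[4] = 14  (first piece 1, then r[3]=13)
r[5] = 18  (first piece 2, then r[3]=13)
r[6] = 29
r[7] = 30  (first piece 1, then r[6]=29)
r[8] = 34  (first piece 2, then r[6]=29)
One optimal plan: pieces 6 + 2 (1 cut) → $35 − $1 = $34.

34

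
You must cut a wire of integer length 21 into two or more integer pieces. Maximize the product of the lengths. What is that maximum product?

Define g[k] = max over 1≤i<k of i · max(k−i, g[k−i]); the inner max lets the remainder stay uncut if that's better.
Small cases: g[2]=1, g[3]=2, g[4]=4, g[5]=6, g[6]=9, g[7]=12, g[8]=18, g[9]=27, g[10]=36, g[11]=54, g[12]=81, g[13]=108, g[14]=162, g[15]=243, g[16]=324.
g[17] = max(1·324, 2·243, 3·162, …, 15·2, 16·1) = 486
g[18] = max(1·486, 2·324, 3·243, …, 16·2, 17·1) = 729
g[19] = max(1·729, 2·486, 3·324, …, 17·2, 18·1) = 972
g[20] = max(1·972, 2·729, 3·486, …, 18·2, 19·1) = 1458
g[21] = max(1·1458, 2·972, 3·729, …, 19·2, 20·1) = 2187
One optimal split: 3 + 3 + 3 + 3 + 3 + 3 + 3; product 3·3·3·3·3·3·3 = 2187.

2187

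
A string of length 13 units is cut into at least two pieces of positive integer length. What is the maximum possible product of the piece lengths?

Define g[k] = max over 1≤i<k of i · max(k−i, g[k−i]); the inner max lets the remainder stay uncut if that's better.
g[2] = 1*max(1,0) = 1*1 = 1
g[3] = max(1*2, 2*1) = 2
g[4] = max(1*3, 2*2, 3*1) = 4
g[5] = max(1*4, 2*3, 3*2, 4*1) = 6
g[6] = max(1*6, 2*4, 3*3, 4*2, 5*1) = 9
g[7] = max(1*9, 2*6, 3*4, 4*3, 5*2, 6*1) = 12
g[8] = max(1*12, 2*9, 3*6, …, 6*2, 7*1) = 18
g[9] = max(1*18, 2*12, 3*9, …, 7*2, 8*1) = 27
g[10] = max(1*27, 2*18, 3*12, …, 8*2, 9*1) = 36
g[11] = max(1*36, 2*27, 3*18, …, 9*2, 10*1) = 54
g[12] = max(1*54, 2*36, 3*27, …, 10*2, 11*1) = 81
g[13] = max(1*81, 2*54, 3*36, …, 11*2, 12*1) = 108
One optimal split: 3 + 3 + 3 + 2 + 2; product 3*3*3*2*2 = 108.

108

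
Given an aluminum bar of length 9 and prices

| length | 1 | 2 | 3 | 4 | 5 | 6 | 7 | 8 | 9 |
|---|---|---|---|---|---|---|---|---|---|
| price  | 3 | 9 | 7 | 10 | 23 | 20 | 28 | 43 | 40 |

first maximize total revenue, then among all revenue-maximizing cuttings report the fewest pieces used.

2

Let r[k] be the best obtainable value from length k. For each k, try every first piece i and keep the best of price[i] + r[k−i].
r[1] = 3
r[2] = max(3+3, 9+0) = 9
r[3] = max(3+9, 9+3, 7+0) = 12
r[4] = max(3+12, 9+9, 7+3, 10+0) = 18
r[5] = max(3+18, 9+12, 7+9, 10+3, 23+0) = 23
r[6] = max(3+23, 9+18, 7+12, 10+9, 23+3, 20+0) = 27
r[7] = max(3+27, 9+23, 7+18, …, 20+3, 28+0) = 32
r[8] = max(3+32, 9+27, 7+23, …, 28+3, 43+0) = 43
r[9] = max(3+43, 9+32, 7+27, …, 43+3, 40+0) = 46
Maximum revenue is $46.
Now minimize piece count subject to staying optimal: for each k, pieces[k] = 1 + min over i with p[i]+r[k−i]=r[k] of pieces[k−i].
pieces[6] = 3
pieces[7] = 2
pieces[8] = 1
pieces[9] = 2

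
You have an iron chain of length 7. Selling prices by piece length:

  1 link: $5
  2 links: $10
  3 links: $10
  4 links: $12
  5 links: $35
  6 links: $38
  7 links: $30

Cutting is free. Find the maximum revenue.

45

Build best[k] bottom-up: best[k] = max over allowed piece i of (p[i] + best[k−i]).
best[1] = 5
best[2] = 10  (first piece 1, then best[1]=5)
best[3] = 15  (first piece 1, then best[2]=10)
best[4] = 20  (first piece 1, then best[3]=15)
best[5] = 35
best[6] = 40  (first piece 1, then best[5]=35)
best[7] = 45  (first piece 1, then best[6]=40)
One optimal cutting: 5 + 1 + 1 → $35 + $5 + $5 = $45.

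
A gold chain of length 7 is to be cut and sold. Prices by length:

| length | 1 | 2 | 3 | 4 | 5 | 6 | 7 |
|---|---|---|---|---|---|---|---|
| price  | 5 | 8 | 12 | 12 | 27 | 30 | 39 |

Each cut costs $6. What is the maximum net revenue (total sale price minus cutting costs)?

39

Build v[k] bottom-up: v[k] = max over allowed piece i of (p[i] + v[k−i]) − 6 per cut.
v[1] = 5
v[2] = max(5+5-6, 8+0) = 8
v[3] = max(5+8-6, 8+5-6, 12+0) = 12
v[4] = max(5+12-6, 8+8-6, 12+5-6, 12+0) = 12
v[5] = max(5+12-6, 8+12-6, 12+8-6, 12+5-6, 27+0) = 27
v[6] = max(5+27-6, 8+12-6, 12+12-6, 12+8-6, 27+5-6, 30+0) = 30
v[7] = max(5+30-6, 8+27-6, 12+12-6, …, 30+5-6, 39+0) = 39
Best is to make no cuts and sell whole for $39.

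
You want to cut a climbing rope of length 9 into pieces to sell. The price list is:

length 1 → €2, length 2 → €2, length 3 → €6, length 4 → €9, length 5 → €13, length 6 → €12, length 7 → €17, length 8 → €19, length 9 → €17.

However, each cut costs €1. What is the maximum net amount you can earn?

21

Let v[k] be the best obtainable value from length k. For each k, try every first piece i and keep the best of price[i] + v[k−i] minus the 1 cut fee when i<k.
v[1] = 2
v[2] = max(2+2-1, 2+0) = 3
v[3] = max(2+3-1, 2+2-1, 6+0) = 6
v[4] = max(2+6-1, 2+3-1, 6+2-1, 9+0) = 9
v[5] = max(2+9-1, 2+6-1, 6+3-1, 9+2-1, 13+0) = 13
v[6] = max(2+13-1, 2+9-1, 6+6-1, 9+3-1, 13+2-1, 12+0) = 14
v[7] = max(2+14-1, 2+13-1, 6+9-1, …, 12+2-1, 17+0) = 17
v[8] = max(2+17-1, 2+14-1, 6+13-1, …, 17+2-1, 19+0) = 19
v[9] = max(2+19-1, 2+17-1, 6+14-1, …, 19+2-1, 17+0) = 21
One optimal plan: pieces 5 + 4 (1 cut) → €22 − €1 = €21.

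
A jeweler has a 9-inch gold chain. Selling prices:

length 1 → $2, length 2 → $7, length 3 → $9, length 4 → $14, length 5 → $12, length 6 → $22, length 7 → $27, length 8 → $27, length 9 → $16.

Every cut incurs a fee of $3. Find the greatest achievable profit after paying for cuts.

31

Consider every possible first cut. net[k] is the best of p[i]+net[k−i] over all sellable i≤k, charging 3 whenever i<k.
net[1] = 2
net[2] = max(2+2-3, 7+0) = 7
net[3] = max(2+7-3, 7+2-3, 9+0) = 9
net[4] = max(2+9-3, 7+7-3, 9+2-3, 14+0) = 14
net[5] = max(2+14-3, 7+9-3, 9+7-3, 14+2-3, 12+0) = 13
net[6] = max(2+13-3, 7+14-3, 9+9-3, 14+7-3, 12+2-3, 22+0) = 22
net[7] = max(2+22-3, 7+13-3, 9+14-3, …, 22+2-3, 27+0) = 27
net[8] = max(2+27-3, 7+22-3, 9+13-3, …, 27+2-3, 27+0) = 27
net[9] = max(2+27-3, 7+27-3, 9+22-3, …, 27+2-3, 16+0) = 31
One optimal plan: pieces 7 + 2 (1 cut) → $34 − $3 = $31.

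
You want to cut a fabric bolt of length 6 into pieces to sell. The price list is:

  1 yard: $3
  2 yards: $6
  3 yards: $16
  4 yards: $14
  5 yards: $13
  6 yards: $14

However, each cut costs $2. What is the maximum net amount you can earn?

Consider every possible first cut. net[k] is the best of p[i]+net[k−i] over all sellable i≤k, charging 2 whenever i<k.
net[1] = 3
net[2] = max(3+3-2, 6+0) = 6
net[3] = max(3+6-2, 6+3-2, 16+0) = 16
net[4] = max(3+16-2, 6+6-2, 16+3-2, 14+0) = 17
net[5] = max(3+17-2, 6+16-2, 16+6-2, 14+3-2, 13+0) = 20
net[6] = max(3+20-2, 6+17-2, 16+16-2, 14+6-2, 13+3-2, 14+0) = 30
One optimal plan: pieces 3 + 3 (1 cut) → $32 − $2 = $30.

30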